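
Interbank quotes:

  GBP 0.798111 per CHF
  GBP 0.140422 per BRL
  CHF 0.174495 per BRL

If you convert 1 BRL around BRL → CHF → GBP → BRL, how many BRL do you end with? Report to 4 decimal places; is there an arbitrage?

Around BRL → CHF → GBP → BRL: 1 × 0.174495 × 0.798111 ÷ 0.140422 = 0.991770
Product < 1; profitable direction is BRL → GBP → CHF → BRL.

0.9918 (arbitrage exists)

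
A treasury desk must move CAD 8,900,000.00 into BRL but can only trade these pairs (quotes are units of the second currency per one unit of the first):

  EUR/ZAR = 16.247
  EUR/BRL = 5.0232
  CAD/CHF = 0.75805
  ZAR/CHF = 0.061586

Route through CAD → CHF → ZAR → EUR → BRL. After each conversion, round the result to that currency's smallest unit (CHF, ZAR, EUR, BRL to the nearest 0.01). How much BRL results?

CAD 8,900,000.00 × 0.75805 = CHF 6,746,645.00
CHF 6,746,645.00 ÷ 0.061586 = ZAR 109,548,355.15
ZAR 109,548,355.15 ÷ 16.247 = EUR 6,742,682.04
EUR 6,742,682.04 × 5.0232 = BRL 33,869,840.42

BRL 33,869,840.42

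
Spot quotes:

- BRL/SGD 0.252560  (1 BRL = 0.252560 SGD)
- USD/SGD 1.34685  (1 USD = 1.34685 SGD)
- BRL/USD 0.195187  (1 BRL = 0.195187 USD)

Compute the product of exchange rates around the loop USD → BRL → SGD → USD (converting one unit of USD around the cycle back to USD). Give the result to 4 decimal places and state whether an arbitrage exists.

Around USD → BRL → SGD → USD: 1 ÷ 0.195187 × 0.252560 ÷ 1.34685 = 0.960715
Product < 1; profitable direction is USD → SGD → BRL → USD.

0.9607 (arbitrage exists)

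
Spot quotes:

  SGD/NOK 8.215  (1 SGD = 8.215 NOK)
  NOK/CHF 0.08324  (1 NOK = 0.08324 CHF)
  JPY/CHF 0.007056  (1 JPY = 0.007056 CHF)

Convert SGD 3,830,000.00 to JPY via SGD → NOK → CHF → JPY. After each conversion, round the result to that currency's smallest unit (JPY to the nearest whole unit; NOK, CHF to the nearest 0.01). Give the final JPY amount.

JPY 371,175,961

SGD 3,830,000.00 × 8.215 = NOK 31,463,450.00
NOK 31,463,450.00 × 0.08324 = CHF 2,619,017.58
CHF 2,619,017.58 ÷ 0.007056 = JPY 371,175,961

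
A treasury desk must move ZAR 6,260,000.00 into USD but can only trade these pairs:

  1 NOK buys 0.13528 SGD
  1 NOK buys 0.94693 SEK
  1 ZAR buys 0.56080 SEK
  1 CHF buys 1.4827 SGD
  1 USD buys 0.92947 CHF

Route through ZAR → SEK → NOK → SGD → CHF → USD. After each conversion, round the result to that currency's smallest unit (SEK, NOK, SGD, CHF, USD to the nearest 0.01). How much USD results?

USD 363,922.91

ZAR 6,260,000.00 × 0.56080 = SEK 3,510,608.00
SEK 3,510,608.00 ÷ 0.94693 = NOK 3,707,357.46
NOK 3,707,357.46 × 0.13528 = SGD 501,531.32
SGD 501,531.32 ÷ 1.4827 = CHF 338,255.43
CHF 338,255.43 ÷ 0.92947 = USD 363,922.91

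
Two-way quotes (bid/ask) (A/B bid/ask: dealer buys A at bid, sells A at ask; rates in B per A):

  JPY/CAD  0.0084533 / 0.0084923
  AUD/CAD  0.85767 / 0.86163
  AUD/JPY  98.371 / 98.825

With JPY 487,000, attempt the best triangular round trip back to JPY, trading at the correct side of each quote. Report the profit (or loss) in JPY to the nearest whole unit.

Net profit: JPY 10,688

Best loop JPY → AUD → CAD → JPY:
JPY 487,000 ÷ 98.825 (buy AUD at ask) = AUD 4,927.90
AUD 4,927.90 × 0.85767 (sell AUD at bid) = CAD 4,226.51
CAD 4,226.51 ÷ 0.0084923 (buy JPY at ask) = JPY 497,688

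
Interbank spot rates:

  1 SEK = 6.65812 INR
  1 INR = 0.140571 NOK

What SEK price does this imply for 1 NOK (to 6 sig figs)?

1 NOK ÷ 0.140571 = 7.11384 INR
7.11384 INR ÷ 6.65812 = 1.06845 SEK

NOK/SEK = 1.06845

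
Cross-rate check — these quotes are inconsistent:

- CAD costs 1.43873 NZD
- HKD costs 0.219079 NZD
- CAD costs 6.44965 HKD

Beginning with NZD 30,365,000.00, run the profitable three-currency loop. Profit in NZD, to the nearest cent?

Profit: NZD 553,305.74

Profitable loop is NZD → HKD → CAD → NZD:
NZD 30,365,000.00 ÷ 0.219079 = HKD 138,602,969.70
HKD 138,602,969.70 ÷ 6.44965 = CAD 21,489,998.64
CAD 21,489,998.64 × 1.43873 = NZD 30,918,305.74
Profit = NZD 30,918,305.74 − NZD 30,365,000.00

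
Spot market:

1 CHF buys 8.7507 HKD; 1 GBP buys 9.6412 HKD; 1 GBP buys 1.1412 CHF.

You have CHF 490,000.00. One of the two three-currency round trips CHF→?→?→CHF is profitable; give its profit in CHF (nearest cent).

Profitable loop is CHF → HKD → GBP → CHF:
CHF 490,000.00 × 8.7507 = HKD 4,287,843.00
HKD 4,287,843.00 ÷ 9.6412 = GBP 444,741.63
GBP 444,741.63 × 1.1412 = CHF 507,539.15
Profit = CHF 507,539.15 − CHF 490,000.00

Profit: CHF 17,539.15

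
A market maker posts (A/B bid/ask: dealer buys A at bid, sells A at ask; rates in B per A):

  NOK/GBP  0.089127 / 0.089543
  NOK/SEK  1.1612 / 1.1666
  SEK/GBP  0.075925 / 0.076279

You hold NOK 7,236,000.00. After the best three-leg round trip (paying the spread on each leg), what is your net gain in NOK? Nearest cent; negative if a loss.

Net profit: NOK 11,377.51

Best loop NOK → GBP → SEK → NOK:
NOK 7,236,000.00 × 0.089127 (sell NOK at bid) = GBP 644,922.97
GBP 644,922.97 ÷ 0.076279 (buy SEK at ask) = SEK 8,454,790.60
SEK 8,454,790.60 ÷ 1.1666 (buy NOK at ask) = NOK 7,247,377.51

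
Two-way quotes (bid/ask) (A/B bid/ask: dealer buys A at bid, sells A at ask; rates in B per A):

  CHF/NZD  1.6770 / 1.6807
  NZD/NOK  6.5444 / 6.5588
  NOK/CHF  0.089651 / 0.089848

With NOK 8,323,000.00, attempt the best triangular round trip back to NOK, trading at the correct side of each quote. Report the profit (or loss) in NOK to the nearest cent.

Best loop NOK → NZD → CHF → NOK:
NOK 8,323,000.00 ÷ 6.5588 (buy NZD at ask) = NZD 1,268,982.13
NZD 1,268,982.13 ÷ 1.6807 (buy CHF at ask) = CHF 755,031.91
CHF 755,031.91 ÷ 0.089848 (buy NOK at ask) = NOK 8,403,435.91

Net profit: NOK 80,435.91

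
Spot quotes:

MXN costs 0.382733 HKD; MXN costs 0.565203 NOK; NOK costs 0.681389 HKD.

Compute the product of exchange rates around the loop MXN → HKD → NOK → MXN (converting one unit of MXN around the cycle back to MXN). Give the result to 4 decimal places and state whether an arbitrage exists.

0.9938 (arbitrage exists)

Around MXN → HKD → NOK → MXN: 1 × 0.382733 ÷ 0.681389 ÷ 0.565203 = 0.993794
Product < 1; profitable direction is MXN → NOK → HKD → MXN.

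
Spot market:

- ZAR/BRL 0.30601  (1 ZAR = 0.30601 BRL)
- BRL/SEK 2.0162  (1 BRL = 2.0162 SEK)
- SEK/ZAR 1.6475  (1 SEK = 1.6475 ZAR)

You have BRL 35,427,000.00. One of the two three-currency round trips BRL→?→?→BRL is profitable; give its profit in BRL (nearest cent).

Profitable loop is BRL → SEK → ZAR → BRL:
BRL 35,427,000.00 × 2.0162 = SEK 71,427,917.40
SEK 71,427,917.40 × 1.6475 = ZAR 117,677,493.92
ZAR 117,677,493.92 × 0.30601 = BRL 36,010,489.91
Profit = BRL 36,010,489.91 − BRL 35,427,000.00

Profit: BRL 583,489.91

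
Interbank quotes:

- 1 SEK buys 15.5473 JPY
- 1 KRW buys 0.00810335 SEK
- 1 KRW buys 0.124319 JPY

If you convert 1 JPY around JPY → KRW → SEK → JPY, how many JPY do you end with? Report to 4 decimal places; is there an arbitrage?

Around JPY → KRW → SEK → JPY: 1 ÷ 0.124319 × 0.00810335 × 15.5473 = 1.013403
Product > 1; profitable direction is JPY → KRW → SEK → JPY.

1.0134 (arbitrage exists)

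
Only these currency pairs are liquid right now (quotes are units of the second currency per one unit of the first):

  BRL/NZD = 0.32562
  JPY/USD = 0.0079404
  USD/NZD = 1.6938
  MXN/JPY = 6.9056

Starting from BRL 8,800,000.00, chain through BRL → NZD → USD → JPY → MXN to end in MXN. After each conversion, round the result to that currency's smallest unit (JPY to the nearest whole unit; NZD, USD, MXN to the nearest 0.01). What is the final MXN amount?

MXN 30,852,319.28

BRL 8,800,000.00 × 0.32562 = NZD 2,865,456.00
NZD 2,865,456.00 ÷ 1.6938 = USD 1,691,732.20
USD 1,691,732.20 ÷ 0.0079404 = JPY 213,053,776
JPY 213,053,776 ÷ 6.9056 = MXN 30,852,319.28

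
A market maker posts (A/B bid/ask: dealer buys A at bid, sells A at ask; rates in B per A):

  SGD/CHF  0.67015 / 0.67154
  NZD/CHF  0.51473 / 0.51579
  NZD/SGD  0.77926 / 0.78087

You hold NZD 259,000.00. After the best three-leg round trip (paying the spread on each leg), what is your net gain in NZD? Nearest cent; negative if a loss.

Best loop NZD → SGD → CHF → NZD:
NZD 259,000.00 × 0.77926 (sell NZD at bid) = SGD 201,828.34
SGD 201,828.34 × 0.67015 (sell SGD at bid) = CHF 135,255.26
CHF 135,255.26 ÷ 0.51579 (buy NZD at ask) = NZD 262,229.32

Net profit: NZD 3,229.32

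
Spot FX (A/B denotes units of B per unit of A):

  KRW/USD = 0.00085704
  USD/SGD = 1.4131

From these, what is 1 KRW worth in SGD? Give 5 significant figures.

KRW/SGD = 0.0012111

1 KRW × 0.00085704 = 0.00085704 USD
0.00085704 USD × 1.4131 = 0.00121108 SGD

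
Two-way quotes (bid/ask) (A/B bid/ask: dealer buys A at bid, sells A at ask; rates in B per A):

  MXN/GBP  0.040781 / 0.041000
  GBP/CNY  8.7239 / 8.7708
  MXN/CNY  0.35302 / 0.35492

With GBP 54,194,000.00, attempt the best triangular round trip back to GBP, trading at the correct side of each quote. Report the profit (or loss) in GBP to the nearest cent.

Net profit: GBP 129,692.71

Best loop GBP → CNY → MXN → GBP:
GBP 54,194,000.00 × 8.7239 (sell GBP at bid) = CNY 472,783,036.60
CNY 472,783,036.60 ÷ 0.35492 (buy MXN at ask) = MXN 1,332,083,389.50
MXN 1,332,083,389.50 × 0.040781 (sell MXN at bid) = GBP 54,323,692.71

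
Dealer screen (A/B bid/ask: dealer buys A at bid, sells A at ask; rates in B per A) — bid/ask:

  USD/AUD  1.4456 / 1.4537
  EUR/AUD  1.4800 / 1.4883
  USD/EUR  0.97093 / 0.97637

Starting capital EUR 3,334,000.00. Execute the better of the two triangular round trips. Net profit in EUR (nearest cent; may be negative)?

Net result: EUR -17,279.87 (no profitable arbitrage after spreads)

Best loop EUR → USD → AUD → EUR:
EUR 3,334,000.00 ÷ 0.97637 (buy USD at ask) = USD 3,414,689.10
USD 3,414,689.10 × 1.4456 (sell USD at bid) = AUD 4,936,274.57
AUD 4,936,274.57 ÷ 1.4883 (buy EUR at ask) = EUR 3,316,720.13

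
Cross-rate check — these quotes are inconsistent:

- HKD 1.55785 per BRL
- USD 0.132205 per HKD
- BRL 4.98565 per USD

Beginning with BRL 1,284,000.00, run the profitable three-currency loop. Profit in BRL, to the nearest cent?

Profitable loop is BRL → HKD → USD → BRL:
BRL 1,284,000.00 × 1.55785 = HKD 2,000,279.40
HKD 2,000,279.40 × 0.132205 = USD 264,446.94
USD 264,446.94 × 4.98565 = BRL 1,318,439.88
Profit = BRL 1,318,439.88 − BRL 1,284,000.00

Profit: BRL 34,439.88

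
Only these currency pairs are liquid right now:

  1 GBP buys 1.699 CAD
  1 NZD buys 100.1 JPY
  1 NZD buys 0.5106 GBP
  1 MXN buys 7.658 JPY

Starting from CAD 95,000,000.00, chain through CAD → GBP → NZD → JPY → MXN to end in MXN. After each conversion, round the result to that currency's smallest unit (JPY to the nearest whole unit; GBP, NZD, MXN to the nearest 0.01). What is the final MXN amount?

CAD 95,000,000.00 ÷ 1.699 = GBP 55,915,244.26
GBP 55,915,244.26 ÷ 0.5106 = NZD 109,508,899.84
NZD 109,508,899.84 × 100.1 = JPY 10,961,840,874
JPY 10,961,840,874 ÷ 7.658 = MXN 1,431,423,462.26

MXN 1,431,423,462.26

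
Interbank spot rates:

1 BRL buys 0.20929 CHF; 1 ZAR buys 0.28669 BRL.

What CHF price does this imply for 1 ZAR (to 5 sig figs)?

1 ZAR × 0.28669 = 0.28669 BRL
0.28669 BRL × 0.20929 = 0.0600014 CHF

ZAR/CHF = 0.060001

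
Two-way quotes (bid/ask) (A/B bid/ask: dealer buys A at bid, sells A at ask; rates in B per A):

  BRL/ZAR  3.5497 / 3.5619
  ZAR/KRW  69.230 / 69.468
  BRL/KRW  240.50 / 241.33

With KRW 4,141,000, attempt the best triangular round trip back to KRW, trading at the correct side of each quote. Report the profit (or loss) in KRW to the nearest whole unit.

Best loop KRW → BRL → ZAR → KRW:
KRW 4,141,000 ÷ 241.33 (buy BRL at ask) = BRL 17,159.08
BRL 17,159.08 × 3.5497 (sell BRL at bid) = ZAR 60,909.57
ZAR 60,909.57 × 69.230 (sell ZAR at bid) = KRW 4,216,770

Net profit: KRW 75,770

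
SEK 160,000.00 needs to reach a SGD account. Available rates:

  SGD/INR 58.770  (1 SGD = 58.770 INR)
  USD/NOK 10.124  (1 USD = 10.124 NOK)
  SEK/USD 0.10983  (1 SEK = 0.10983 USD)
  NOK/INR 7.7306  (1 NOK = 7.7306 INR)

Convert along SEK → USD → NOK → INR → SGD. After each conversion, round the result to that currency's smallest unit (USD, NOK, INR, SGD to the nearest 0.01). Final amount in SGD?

SGD 23,401.87

SEK 160,000.00 × 0.10983 = USD 17,572.80
USD 17,572.80 × 10.124 = NOK 177,907.03
NOK 177,907.03 × 7.7306 = INR 1,375,328.09
INR 1,375,328.09 ÷ 58.770 = SGD 23,401.87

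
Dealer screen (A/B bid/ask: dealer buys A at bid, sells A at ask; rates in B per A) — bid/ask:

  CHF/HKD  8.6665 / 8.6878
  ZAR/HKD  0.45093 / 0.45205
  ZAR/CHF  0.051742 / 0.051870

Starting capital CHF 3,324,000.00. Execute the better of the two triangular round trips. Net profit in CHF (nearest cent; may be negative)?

Net profit: CHF 2,167.24

Best loop CHF → ZAR → HKD → CHF:
CHF 3,324,000.00 ÷ 0.051870 (buy ZAR at ask) = ZAR 64,083,285.14
ZAR 64,083,285.14 × 0.45093 (sell ZAR at bid) = HKD 28,897,075.77
HKD 28,897,075.77 ÷ 8.6878 (buy CHF at ask) = CHF 3,326,167.24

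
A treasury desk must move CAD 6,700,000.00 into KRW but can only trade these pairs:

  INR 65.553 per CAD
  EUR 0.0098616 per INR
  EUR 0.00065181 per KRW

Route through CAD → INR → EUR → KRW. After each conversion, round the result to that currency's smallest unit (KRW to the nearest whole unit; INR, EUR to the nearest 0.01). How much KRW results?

KRW 6,644,980,915

CAD 6,700,000.00 × 65.553 = INR 439,205,100.00
INR 439,205,100.00 × 0.0098616 = EUR 4,331,265.01
EUR 4,331,265.01 ÷ 0.00065181 = KRW 6,644,980,915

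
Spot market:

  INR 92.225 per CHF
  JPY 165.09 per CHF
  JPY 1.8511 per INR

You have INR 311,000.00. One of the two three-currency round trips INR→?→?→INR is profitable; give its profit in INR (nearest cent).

Profitable loop is INR → JPY → CHF → INR:
INR 311,000.00 × 1.8511 = JPY 575,692
JPY 575,692 ÷ 165.09 = CHF 3,487.14
CHF 3,487.14 × 92.225 = INR 321,601.57
Profit = INR 321,601.57 − INR 311,000.00

Profit: INR 10,601.57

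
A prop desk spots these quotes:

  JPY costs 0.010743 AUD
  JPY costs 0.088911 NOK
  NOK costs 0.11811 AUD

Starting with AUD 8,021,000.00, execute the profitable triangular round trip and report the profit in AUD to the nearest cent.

Profitable loop is AUD → NOK → JPY → AUD:
AUD 8,021,000.00 ÷ 0.11811 = NOK 67,911,269.16
NOK 67,911,269.16 ÷ 0.088911 = JPY 763,811,780
JPY 763,811,780 × 0.010743 = AUD 8,205,629.95
Profit = AUD 8,205,629.95 − AUD 8,021,000.00

Profit: AUD 184,629.95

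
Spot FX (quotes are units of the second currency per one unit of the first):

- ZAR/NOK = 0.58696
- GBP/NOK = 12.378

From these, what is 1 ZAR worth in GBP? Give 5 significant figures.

1 ZAR × 0.58696 = 0.58696 NOK
0.58696 NOK ÷ 12.378 = 0.0474196 GBP

ZAR/GBP = 0.047420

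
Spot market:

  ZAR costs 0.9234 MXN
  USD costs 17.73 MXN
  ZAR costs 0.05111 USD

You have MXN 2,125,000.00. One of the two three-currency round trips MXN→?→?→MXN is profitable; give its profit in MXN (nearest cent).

Profit: MXN 40,380.33

Profitable loop is MXN → USD → ZAR → MXN:
MXN 2,125,000.00 ÷ 17.73 = USD 119,853.36
USD 119,853.36 ÷ 0.05111 = ZAR 2,345,007.94
ZAR 2,345,007.94 × 0.9234 = MXN 2,165,380.33
Profit = MXN 2,165,380.33 − MXN 2,125,000.00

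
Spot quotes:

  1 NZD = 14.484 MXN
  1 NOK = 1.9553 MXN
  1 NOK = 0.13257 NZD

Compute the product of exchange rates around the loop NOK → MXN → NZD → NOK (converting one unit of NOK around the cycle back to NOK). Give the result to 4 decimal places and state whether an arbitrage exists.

1.0183 (arbitrage exists)

Around NOK → MXN → NZD → NOK: 1 × 1.9553 ÷ 14.484 ÷ 0.13257 = 1.018309
Product > 1; profitable direction is NOK → MXN → NZD → NOK.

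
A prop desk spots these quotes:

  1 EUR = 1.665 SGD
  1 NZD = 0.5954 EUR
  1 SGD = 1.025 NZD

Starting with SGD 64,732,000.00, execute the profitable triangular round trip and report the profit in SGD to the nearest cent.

Profit: SGD 1,043,772.75

Profitable loop is SGD → NZD → EUR → SGD:
SGD 64,732,000.00 × 1.025 = NZD 66,350,300.00
NZD 66,350,300.00 × 0.5954 = EUR 39,504,968.62
EUR 39,504,968.62 × 1.665 = SGD 65,775,772.75
Profit = SGD 65,775,772.75 − SGD 64,732,000.00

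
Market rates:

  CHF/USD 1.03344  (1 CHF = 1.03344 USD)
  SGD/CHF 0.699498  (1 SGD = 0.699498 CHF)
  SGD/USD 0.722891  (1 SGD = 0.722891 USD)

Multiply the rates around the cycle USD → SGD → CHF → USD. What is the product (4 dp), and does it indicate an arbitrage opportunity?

1.0000 (no arbitrage)

Around USD → SGD → CHF → USD: 1 ÷ 0.722891 × 0.699498 × 1.03344 = 0.999998
Product ≈ 1 (deviation 0.000%, within rounding noise).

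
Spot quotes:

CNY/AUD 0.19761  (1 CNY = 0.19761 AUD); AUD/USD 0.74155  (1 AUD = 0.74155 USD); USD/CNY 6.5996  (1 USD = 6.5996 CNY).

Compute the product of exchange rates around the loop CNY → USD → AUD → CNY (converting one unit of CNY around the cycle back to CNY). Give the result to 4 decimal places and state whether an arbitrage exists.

1.0340 (arbitrage exists)

Around CNY → USD → AUD → CNY: 1 ÷ 6.5996 ÷ 0.74155 ÷ 0.19761 = 1.034030
Product > 1; profitable direction is CNY → USD → AUD → CNY.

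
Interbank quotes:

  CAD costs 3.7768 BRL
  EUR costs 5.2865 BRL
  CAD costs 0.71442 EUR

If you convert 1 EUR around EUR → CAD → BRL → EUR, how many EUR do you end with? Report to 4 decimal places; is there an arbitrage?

Around EUR → CAD → BRL → EUR: 1 ÷ 0.71442 × 3.7768 ÷ 5.2865 = 1.000005
Product ≈ 1 (deviation 0.000%, within rounding noise).

1.0000 (no arbitrage)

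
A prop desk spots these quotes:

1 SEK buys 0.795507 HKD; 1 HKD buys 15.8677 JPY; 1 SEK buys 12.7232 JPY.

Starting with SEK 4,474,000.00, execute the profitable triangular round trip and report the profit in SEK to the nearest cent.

Profitable loop is SEK → JPY → HKD → SEK:
SEK 4,474,000.00 × 12.7232 = JPY 56,923,597
JPY 56,923,597 ÷ 15.8677 = HKD 3,587,388.01
HKD 3,587,388.01 ÷ 0.795507 = SEK 4,509,561.85
Profit = SEK 4,509,561.85 − SEK 4,474,000.00

Profit: SEK 35,561.85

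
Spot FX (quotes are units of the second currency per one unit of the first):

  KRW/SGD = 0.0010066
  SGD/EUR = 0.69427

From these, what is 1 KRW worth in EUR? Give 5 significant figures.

KRW/EUR = 0.00069885

1 KRW × 0.0010066 = 0.0010066 SGD
0.0010066 SGD × 0.69427 = 0.000698852 EUR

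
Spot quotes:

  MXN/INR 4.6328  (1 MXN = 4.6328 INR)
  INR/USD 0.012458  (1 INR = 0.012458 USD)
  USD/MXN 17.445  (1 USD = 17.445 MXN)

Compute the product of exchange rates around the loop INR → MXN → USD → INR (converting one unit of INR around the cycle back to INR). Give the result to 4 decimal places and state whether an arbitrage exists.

Around INR → MXN → USD → INR: 1 ÷ 4.6328 ÷ 17.445 ÷ 0.012458 = 0.993201
Product < 1; profitable direction is INR → USD → MXN → INR.

0.9932 (arbitrage exists)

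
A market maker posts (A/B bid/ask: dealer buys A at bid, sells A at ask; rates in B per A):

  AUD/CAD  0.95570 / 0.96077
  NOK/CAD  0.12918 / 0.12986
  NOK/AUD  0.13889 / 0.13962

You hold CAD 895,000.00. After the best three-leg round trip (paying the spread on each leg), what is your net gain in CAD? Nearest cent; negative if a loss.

Best loop CAD → NOK → AUD → CAD:
CAD 895,000.00 ÷ 0.12986 (buy NOK at ask) = NOK 6,892,037.58
NOK 6,892,037.58 × 0.13889 (sell NOK at bid) = AUD 957,235.10
AUD 957,235.10 × 0.95570 (sell AUD at bid) = CAD 914,829.58

Net profit: CAD 19,829.58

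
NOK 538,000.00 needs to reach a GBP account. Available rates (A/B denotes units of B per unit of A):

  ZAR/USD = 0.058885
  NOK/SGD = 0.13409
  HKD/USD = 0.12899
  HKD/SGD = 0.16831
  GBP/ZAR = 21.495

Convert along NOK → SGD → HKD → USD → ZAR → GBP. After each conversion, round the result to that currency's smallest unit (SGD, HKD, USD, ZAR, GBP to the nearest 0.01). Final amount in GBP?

NOK 538,000.00 × 0.13409 = SGD 72,140.42
SGD 72,140.42 ÷ 0.16831 = HKD 428,616.36
HKD 428,616.36 × 0.12899 = USD 55,287.22
USD 55,287.22 ÷ 0.058885 = ZAR 938,901.59
ZAR 938,901.59 ÷ 21.495 = GBP 43,680.00

GBP 43,680.00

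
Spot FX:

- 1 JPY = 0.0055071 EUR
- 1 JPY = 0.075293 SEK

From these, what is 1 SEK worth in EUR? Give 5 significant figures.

1 SEK ÷ 0.075293 = 13.2814 JPY
13.2814 JPY × 0.0055071 = 0.0731423 EUR

SEK/EUR = 0.073142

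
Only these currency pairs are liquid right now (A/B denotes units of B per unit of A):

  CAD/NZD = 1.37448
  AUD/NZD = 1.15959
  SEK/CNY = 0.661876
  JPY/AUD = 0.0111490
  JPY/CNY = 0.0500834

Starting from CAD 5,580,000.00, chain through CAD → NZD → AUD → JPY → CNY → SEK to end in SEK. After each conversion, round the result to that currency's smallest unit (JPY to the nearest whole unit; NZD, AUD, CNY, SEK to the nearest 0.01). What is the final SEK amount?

SEK 44,889,980.56

CAD 5,580,000.00 × 1.37448 = NZD 7,669,598.40
NZD 7,669,598.40 ÷ 1.15959 = AUD 6,614,060.49
AUD 6,614,060.49 ÷ 0.0111490 = JPY 593,242,487
JPY 593,242,487 × 0.0500834 = CNY 29,711,600.77
CNY 29,711,600.77 ÷ 0.661876 = SEK 44,889,980.56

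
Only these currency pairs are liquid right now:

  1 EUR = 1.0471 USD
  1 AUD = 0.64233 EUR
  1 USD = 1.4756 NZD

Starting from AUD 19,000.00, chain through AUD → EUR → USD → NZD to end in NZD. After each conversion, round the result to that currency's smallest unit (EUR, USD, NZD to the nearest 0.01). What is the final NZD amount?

AUD 19,000.00 × 0.64233 = EUR 12,204.27
EUR 12,204.27 × 1.0471 = USD 12,779.09
USD 12,779.09 × 1.4756 = NZD 18,856.83

NZD 18,856.83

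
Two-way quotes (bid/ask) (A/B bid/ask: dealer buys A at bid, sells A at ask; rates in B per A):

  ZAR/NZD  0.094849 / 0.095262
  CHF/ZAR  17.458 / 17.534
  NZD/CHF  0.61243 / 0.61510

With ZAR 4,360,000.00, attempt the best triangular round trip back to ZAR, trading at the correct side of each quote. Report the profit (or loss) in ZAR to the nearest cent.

Best loop ZAR → NZD → CHF → ZAR:
ZAR 4,360,000.00 × 0.094849 (sell ZAR at bid) = NZD 413,541.64
NZD 413,541.64 × 0.61243 (sell NZD at bid) = CHF 253,265.31
CHF 253,265.31 × 17.458 (sell CHF at bid) = ZAR 4,421,505.72

Net profit: ZAR 61,505.72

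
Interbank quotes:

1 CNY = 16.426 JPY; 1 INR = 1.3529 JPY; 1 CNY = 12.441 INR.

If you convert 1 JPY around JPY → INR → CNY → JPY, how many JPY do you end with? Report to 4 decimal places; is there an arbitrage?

0.9759 (arbitrage exists)

Around JPY → INR → CNY → JPY: 1 ÷ 1.3529 ÷ 12.441 × 16.426 = 0.975912
Product < 1; profitable direction is JPY → CNY → INR → JPY.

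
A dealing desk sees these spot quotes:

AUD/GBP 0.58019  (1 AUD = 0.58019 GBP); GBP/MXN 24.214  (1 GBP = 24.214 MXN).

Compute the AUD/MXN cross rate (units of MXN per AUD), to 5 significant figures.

AUD/MXN = 14.049

1 AUD × 0.58019 = 0.58019 GBP
0.58019 GBP × 24.214 = 14.0487 MXN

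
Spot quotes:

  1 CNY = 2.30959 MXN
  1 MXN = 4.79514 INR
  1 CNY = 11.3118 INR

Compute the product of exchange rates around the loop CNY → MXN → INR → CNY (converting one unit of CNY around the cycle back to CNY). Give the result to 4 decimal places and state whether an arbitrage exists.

0.9790 (arbitrage exists)

Around CNY → MXN → INR → CNY: 1 × 2.30959 × 4.79514 ÷ 11.3118 = 0.979049
Product < 1; profitable direction is CNY → INR → MXN → CNY.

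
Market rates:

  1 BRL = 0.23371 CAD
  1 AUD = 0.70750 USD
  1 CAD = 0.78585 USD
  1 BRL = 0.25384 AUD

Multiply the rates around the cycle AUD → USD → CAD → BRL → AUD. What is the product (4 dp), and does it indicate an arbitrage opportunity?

Around AUD → USD → CAD → BRL → AUD: 1 × 0.70750 ÷ 0.78585 ÷ 0.23371 × 0.25384 = 0.977844
Product < 1; profitable direction is AUD → BRL → CAD → USD → AUD.

0.9778 (arbitrage exists)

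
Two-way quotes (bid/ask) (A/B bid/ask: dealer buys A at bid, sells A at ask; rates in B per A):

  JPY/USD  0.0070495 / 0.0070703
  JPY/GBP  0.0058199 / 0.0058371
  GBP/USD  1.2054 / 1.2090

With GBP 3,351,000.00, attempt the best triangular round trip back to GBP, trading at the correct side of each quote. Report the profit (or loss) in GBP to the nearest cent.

Net result: GBP -3,586.92 (no profitable arbitrage after spreads)

Best loop GBP → JPY → USD → GBP:
GBP 3,351,000.00 ÷ 0.0058371 (buy JPY at ask) = JPY 574,086,447
JPY 574,086,447 × 0.0070495 (sell JPY at bid) = USD 4,047,022.41
USD 4,047,022.41 ÷ 1.2090 (buy GBP at ask) = GBP 3,347,413.08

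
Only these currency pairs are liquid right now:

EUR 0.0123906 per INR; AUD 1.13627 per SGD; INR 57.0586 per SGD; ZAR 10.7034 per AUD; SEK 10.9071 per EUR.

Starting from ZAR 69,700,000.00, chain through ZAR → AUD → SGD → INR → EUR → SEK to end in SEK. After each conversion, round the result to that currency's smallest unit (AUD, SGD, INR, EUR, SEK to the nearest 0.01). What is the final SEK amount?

ZAR 69,700,000.00 ÷ 10.7034 = AUD 6,511,949.47
AUD 6,511,949.47 ÷ 1.13627 = SGD 5,730,987.77
SGD 5,730,987.77 × 57.0586 = INR 327,002,138.77
INR 327,002,138.77 × 0.0123906 = EUR 4,051,752.70
EUR 4,051,752.70 × 10.9071 = SEK 44,192,871.87

SEK 44,192,871.87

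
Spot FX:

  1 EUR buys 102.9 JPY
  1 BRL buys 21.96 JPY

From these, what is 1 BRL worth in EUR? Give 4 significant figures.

1 BRL × 21.96 = 21.96 JPY
21.96 JPY ÷ 102.9 = 0.213411 EUR

BRL/EUR = 0.2134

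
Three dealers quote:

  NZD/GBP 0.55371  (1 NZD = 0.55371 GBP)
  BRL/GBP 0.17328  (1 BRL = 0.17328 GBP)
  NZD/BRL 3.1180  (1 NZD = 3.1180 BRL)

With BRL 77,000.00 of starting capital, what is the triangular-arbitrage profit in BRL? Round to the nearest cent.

Profit: BRL 1,913.00

Profitable loop is BRL → NZD → GBP → BRL:
BRL 77,000.00 ÷ 3.1180 = NZD 24,695.32
NZD 24,695.32 × 0.55371 = GBP 13,674.04
GBP 13,674.04 ÷ 0.17328 = BRL 78,913.00
Profit = BRL 78,913.00 − BRL 77,000.00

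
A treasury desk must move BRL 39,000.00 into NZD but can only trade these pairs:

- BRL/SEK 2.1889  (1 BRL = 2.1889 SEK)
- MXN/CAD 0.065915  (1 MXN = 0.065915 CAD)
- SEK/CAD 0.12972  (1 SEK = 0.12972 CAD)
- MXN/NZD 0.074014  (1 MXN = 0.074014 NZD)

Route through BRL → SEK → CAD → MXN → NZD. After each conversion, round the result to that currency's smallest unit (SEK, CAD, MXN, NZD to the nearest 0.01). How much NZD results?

BRL 39,000.00 × 2.1889 = SEK 85,367.10
SEK 85,367.10 × 0.12972 = CAD 11,073.82
CAD 11,073.82 ÷ 0.065915 = MXN 168,001.52
MXN 168,001.52 × 0.074014 = NZD 12,434.46

NZD 12,434.46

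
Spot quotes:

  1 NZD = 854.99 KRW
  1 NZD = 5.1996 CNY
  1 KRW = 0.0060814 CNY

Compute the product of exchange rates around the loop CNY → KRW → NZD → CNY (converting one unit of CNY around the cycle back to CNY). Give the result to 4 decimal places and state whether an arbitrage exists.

1.0000 (no arbitrage)

Around CNY → KRW → NZD → CNY: 1 ÷ 0.0060814 ÷ 854.99 × 5.1996 = 1.000012
Product ≈ 1 (deviation 0.001%, within rounding noise).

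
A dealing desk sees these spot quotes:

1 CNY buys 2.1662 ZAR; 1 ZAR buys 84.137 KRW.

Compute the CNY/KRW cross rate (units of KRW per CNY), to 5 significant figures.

CNY/KRW = 182.26

1 CNY × 2.1662 = 2.1662 ZAR
2.1662 ZAR × 84.137 = 182.258 KRW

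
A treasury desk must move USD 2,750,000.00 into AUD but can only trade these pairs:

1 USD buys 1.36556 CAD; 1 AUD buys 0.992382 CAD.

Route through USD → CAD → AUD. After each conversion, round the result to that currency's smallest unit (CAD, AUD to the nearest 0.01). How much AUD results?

AUD 3,784,117.41

USD 2,750,000.00 × 1.36556 = CAD 3,755,290.00
CAD 3,755,290.00 ÷ 0.992382 = AUD 3,784,117.41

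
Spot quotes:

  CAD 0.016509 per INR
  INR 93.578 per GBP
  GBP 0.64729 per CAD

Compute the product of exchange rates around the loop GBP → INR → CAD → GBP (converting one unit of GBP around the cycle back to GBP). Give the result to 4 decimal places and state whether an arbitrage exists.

Around GBP → INR → CAD → GBP: 1 × 93.578 × 0.016509 × 0.64729 = 0.999985
Product ≈ 1 (deviation 0.002%, within rounding noise).

1.0000 (no arbitrage)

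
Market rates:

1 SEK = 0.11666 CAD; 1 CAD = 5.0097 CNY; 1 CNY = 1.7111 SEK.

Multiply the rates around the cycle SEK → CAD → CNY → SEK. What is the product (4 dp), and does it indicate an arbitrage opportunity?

1.0000 (no arbitrage)

Around SEK → CAD → CNY → SEK: 1 × 0.11666 × 5.0097 × 1.7111 = 1.000021
Product ≈ 1 (deviation 0.002%, within rounding noise).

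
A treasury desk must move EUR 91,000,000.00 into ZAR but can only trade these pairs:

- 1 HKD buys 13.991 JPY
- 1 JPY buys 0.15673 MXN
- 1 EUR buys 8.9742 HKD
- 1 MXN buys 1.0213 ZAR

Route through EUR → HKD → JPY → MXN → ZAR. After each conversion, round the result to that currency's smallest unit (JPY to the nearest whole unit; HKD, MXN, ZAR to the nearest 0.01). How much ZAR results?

EUR 91,000,000.00 × 8.9742 = HKD 816,652,200.00
HKD 816,652,200.00 × 13.991 = JPY 11,425,780,930
JPY 11,425,780,930 × 0.15673 = MXN 1,790,762,645.16
MXN 1,790,762,645.16 × 1.0213 = ZAR 1,828,905,889.50

ZAR 1,828,905,889.50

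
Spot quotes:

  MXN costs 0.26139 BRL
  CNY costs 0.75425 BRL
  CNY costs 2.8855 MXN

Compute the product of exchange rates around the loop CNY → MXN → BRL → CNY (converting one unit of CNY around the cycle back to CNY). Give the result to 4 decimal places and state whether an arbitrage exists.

Around CNY → MXN → BRL → CNY: 1 × 2.8855 × 0.26139 ÷ 0.75425 = 0.999988
Product ≈ 1 (deviation 0.001%, within rounding noise).

1.0000 (no arbitrage)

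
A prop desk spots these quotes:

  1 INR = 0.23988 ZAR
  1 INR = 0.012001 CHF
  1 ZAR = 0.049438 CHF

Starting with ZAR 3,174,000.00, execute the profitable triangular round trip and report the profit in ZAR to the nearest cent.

Profitable loop is ZAR → INR → CHF → ZAR:
ZAR 3,174,000.00 ÷ 0.23988 = INR 13,231,615.81
INR 13,231,615.81 × 0.012001 = CHF 158,792.62
CHF 158,792.62 ÷ 0.049438 = ZAR 3,211,954.80
Profit = ZAR 3,211,954.80 − ZAR 3,174,000.00

Profit: ZAR 37,954.80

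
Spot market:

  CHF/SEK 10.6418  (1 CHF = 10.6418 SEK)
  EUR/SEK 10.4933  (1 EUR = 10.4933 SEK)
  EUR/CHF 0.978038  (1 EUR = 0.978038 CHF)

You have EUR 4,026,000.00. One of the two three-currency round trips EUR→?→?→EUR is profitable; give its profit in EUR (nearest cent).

Profitable loop is EUR → SEK → CHF → EUR:
EUR 4,026,000.00 × 10.4933 = SEK 42,246,025.80
SEK 42,246,025.80 ÷ 10.6418 = CHF 3,969,819.56
CHF 3,969,819.56 ÷ 0.978038 = EUR 4,058,962.49
Profit = EUR 4,058,962.49 − EUR 4,026,000.00

Profit: EUR 32,962.49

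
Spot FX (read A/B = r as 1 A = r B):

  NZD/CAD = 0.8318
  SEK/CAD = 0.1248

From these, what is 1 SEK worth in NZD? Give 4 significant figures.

1 SEK × 0.1248 = 0.1248 CAD
0.1248 CAD ÷ 0.8318 = 0.150036 NZD

SEK/NZD = 0.1500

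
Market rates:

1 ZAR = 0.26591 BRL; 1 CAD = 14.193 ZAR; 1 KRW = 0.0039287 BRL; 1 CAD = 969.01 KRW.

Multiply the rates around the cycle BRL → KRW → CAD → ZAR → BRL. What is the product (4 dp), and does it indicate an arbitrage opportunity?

0.9914 (arbitrage exists)

Around BRL → KRW → CAD → ZAR → BRL: 1 ÷ 0.0039287 ÷ 969.01 × 14.193 × 0.26591 = 0.991361
Product < 1; profitable direction is BRL → ZAR → CAD → KRW → BRL.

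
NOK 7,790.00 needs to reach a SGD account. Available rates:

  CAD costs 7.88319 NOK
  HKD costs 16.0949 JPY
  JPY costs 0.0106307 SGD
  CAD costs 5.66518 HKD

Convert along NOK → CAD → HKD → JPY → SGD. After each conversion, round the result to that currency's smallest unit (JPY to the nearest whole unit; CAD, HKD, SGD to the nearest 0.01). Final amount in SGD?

SGD 957.86

NOK 7,790.00 ÷ 7.88319 = CAD 988.18
CAD 988.18 × 5.66518 = HKD 5,598.22
HKD 5,598.22 × 16.0949 = JPY 90,103
JPY 90,103 × 0.0106307 = SGD 957.86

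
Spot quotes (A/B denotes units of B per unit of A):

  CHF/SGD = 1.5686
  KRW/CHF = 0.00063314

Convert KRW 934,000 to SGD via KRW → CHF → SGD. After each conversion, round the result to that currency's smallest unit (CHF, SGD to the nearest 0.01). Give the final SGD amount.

SGD 927.59

KRW 934,000 × 0.00063314 = CHF 591.35
CHF 591.35 × 1.5686 = SGD 927.59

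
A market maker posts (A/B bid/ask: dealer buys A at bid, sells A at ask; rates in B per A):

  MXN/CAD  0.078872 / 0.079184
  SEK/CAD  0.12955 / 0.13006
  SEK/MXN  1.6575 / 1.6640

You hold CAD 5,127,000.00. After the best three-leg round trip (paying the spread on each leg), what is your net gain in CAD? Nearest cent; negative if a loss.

Best loop CAD → SEK → MXN → CAD:
CAD 5,127,000.00 ÷ 0.13006 (buy SEK at ask) = SEK 39,420,267.57
SEK 39,420,267.57 × 1.6575 (sell SEK at bid) = MXN 65,339,093.50
MXN 65,339,093.50 × 0.078872 (sell MXN at bid) = CAD 5,153,424.98

Net profit: CAD 26,424.98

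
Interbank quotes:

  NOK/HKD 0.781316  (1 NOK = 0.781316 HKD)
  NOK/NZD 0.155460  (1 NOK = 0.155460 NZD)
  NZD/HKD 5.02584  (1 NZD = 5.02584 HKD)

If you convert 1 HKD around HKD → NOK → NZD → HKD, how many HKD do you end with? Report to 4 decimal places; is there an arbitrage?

Around HKD → NOK → NZD → HKD: 1 ÷ 0.781316 × 0.155460 × 5.02584 = 1.000001
Product ≈ 1 (deviation 0.000%, within rounding noise).

1.0000 (no arbitrage)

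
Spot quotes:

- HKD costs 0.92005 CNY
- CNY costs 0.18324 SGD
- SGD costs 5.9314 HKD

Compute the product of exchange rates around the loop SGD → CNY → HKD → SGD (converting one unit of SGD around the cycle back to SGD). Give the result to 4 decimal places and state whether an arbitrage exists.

1.0000 (no arbitrage)

Around SGD → CNY → HKD → SGD: 1 ÷ 0.18324 ÷ 0.92005 ÷ 5.9314 = 1.000026
Product ≈ 1 (deviation 0.003%, within rounding noise).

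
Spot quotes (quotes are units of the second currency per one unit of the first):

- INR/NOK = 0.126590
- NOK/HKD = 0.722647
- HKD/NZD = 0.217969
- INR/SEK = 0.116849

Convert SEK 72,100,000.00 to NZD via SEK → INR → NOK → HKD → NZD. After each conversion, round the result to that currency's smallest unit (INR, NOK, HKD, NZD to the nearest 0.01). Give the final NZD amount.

SEK 72,100,000.00 ÷ 0.116849 = INR 617,035,661.41
INR 617,035,661.41 × 0.126590 = NOK 78,110,544.38
NOK 78,110,544.38 × 0.722647 = HKD 56,446,350.56
HKD 56,446,350.56 × 0.217969 = NZD 12,303,554.59

NZD 12,303,554.59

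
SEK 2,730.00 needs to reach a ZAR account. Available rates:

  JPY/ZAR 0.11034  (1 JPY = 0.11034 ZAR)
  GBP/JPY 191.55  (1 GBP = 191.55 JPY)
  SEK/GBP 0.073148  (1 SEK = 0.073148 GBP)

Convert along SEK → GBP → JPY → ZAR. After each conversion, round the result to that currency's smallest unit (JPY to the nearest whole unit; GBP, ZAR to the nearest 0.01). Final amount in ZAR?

SEK 2,730.00 × 0.073148 = GBP 199.69
GBP 199.69 × 191.55 = JPY 38,251
JPY 38,251 × 0.11034 = ZAR 4,220.62

ZAR 4,220.62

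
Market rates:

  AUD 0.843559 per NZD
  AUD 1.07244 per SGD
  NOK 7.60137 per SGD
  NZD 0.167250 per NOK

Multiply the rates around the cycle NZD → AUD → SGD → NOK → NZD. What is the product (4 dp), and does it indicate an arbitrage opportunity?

1.0000 (no arbitrage)

Around NZD → AUD → SGD → NOK → NZD: 1 × 0.843559 ÷ 1.07244 × 7.60137 × 0.167250 = 1.000001
Product ≈ 1 (deviation 0.000%, within rounding noise).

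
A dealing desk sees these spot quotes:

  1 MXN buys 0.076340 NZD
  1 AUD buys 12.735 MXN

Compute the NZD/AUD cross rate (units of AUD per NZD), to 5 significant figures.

1 NZD ÷ 0.076340 = 13.0993 MXN
13.0993 MXN ÷ 12.735 = 1.02861 AUD

NZD/AUD = 1.0286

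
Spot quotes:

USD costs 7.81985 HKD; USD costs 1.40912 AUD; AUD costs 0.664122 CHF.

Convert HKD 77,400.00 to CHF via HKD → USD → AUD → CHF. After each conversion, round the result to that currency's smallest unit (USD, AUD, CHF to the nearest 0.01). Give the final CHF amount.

CHF 9,262.72

HKD 77,400.00 ÷ 7.81985 = USD 9,897.89
USD 9,897.89 × 1.40912 = AUD 13,947.31
AUD 13,947.31 × 0.664122 = CHF 9,262.72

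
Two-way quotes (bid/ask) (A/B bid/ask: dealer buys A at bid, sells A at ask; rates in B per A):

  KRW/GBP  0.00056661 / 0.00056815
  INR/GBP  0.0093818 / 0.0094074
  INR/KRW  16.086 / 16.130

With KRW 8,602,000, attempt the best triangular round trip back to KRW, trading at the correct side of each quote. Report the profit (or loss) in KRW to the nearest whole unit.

Best loop KRW → INR → GBP → KRW:
KRW 8,602,000 ÷ 16.130 (buy INR at ask) = INR 533,292.00
INR 533,292.00 × 0.0093818 (sell INR at bid) = GBP 5,003.24
GBP 5,003.24 ÷ 0.00056815 (buy KRW at ask) = KRW 8,806,194

Net profit: KRW 204,194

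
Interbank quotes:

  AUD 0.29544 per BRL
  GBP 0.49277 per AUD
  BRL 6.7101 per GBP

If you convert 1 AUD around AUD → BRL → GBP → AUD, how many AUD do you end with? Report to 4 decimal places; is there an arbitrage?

Around AUD → BRL → GBP → AUD: 1 ÷ 0.29544 ÷ 6.7101 ÷ 0.49277 = 1.023664
Product > 1; profitable direction is AUD → BRL → GBP → AUD.

1.0237 (arbitrage exists)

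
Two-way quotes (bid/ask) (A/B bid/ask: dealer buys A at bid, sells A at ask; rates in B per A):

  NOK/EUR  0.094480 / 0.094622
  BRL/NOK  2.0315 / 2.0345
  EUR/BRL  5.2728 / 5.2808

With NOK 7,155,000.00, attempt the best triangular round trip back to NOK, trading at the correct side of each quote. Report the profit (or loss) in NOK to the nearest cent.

Best loop NOK → EUR → BRL → NOK:
NOK 7,155,000.00 × 0.094480 (sell NOK at bid) = EUR 676,004.40
EUR 676,004.40 × 5.2728 (sell EUR at bid) = BRL 3,564,436.00
BRL 3,564,436.00 × 2.0315 (sell BRL at bid) = NOK 7,241,151.73

Net profit: NOK 86,151.73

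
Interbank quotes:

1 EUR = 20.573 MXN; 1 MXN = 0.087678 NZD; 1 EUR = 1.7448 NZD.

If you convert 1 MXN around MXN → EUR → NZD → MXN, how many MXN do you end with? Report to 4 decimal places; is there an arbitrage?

Around MXN → EUR → NZD → MXN: 1 ÷ 20.573 × 1.7448 ÷ 0.087678 = 0.967292
Product < 1; profitable direction is MXN → NZD → EUR → MXN.

0.9673 (arbitrage exists)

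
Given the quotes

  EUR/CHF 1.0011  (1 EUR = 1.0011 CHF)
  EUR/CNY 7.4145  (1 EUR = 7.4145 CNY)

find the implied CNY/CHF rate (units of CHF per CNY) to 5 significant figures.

CNY/CHF = 0.13502

1 CNY ÷ 7.4145 = 0.134871 EUR
0.134871 EUR × 1.0011 = 0.135019 CHF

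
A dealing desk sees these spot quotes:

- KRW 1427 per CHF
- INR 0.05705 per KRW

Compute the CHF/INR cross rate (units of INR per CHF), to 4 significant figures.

CHF/INR = 81.41

1 CHF × 1427 = 1427 KRW
1427 KRW × 0.05705 = 81.4103 INR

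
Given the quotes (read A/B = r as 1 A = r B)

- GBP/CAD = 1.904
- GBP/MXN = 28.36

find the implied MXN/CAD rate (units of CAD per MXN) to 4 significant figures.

1 MXN ÷ 28.36 = 0.0352609 GBP
0.0352609 GBP × 1.904 = 0.0671368 CAD

MXN/CAD = 0.06714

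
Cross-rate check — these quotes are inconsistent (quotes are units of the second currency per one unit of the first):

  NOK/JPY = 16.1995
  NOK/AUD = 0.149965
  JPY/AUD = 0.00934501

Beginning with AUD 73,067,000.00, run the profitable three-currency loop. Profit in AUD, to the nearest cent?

Profitable loop is AUD → NOK → JPY → AUD:
AUD 73,067,000.00 ÷ 0.149965 = NOK 487,227,019.64
NOK 487,227,019.64 × 16.1995 = JPY 7,892,834,105
JPY 7,892,834,105 × 0.00934501 = AUD 73,758,613.64
Profit = AUD 73,758,613.64 − AUD 73,067,000.00

Profit: AUD 691,613.64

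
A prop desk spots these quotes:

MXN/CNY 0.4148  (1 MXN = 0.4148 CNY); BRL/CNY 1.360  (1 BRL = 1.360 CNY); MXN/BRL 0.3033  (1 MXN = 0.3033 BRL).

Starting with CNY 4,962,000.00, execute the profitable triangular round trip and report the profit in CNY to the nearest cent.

Profit: CNY 27,812.07

Profitable loop is CNY → BRL → MXN → CNY:
CNY 4,962,000.00 ÷ 1.360 = BRL 3,648,529.41
BRL 3,648,529.41 ÷ 0.3033 = MXN 12,029,440.86
MXN 12,029,440.86 × 0.4148 = CNY 4,989,812.07
Profit = CNY 4,989,812.07 − CNY 4,962,000.00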